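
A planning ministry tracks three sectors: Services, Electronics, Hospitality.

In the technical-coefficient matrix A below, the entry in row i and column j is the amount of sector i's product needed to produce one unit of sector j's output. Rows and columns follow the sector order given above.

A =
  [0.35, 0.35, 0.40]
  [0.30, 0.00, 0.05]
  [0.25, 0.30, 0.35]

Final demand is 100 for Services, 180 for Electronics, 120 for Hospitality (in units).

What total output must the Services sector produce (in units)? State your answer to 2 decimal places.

x_1 = 862.95

I − A =
  [   0.65    -0.35    -0.40]
  [  -0.30     1.00    -0.05]
  [  -0.25    -0.30     0.65]
Cofactors of I−A, C_ij = (−1)^(i+j)·(minor ij) (rows/columns in the sector order above):
  C_11 = (1.00)(0.65) − (-0.05)(-0.30) = 0.6350
  C_12 = −[(-0.30)(0.65) − (-0.05)(-0.25)] = 0.2075
  C_13 = (-0.30)(-0.30) − (1.00)(-0.25) = 0.3400
  C_21 = −[(-0.35)(0.65) − (-0.40)(-0.30)] = 0.3475
  C_22 = (0.65)(0.65) − (-0.40)(-0.25) = 0.3225
  C_23 = −[(0.65)(-0.30) − (-0.35)(-0.25)] = 0.2825
  C_31 = (-0.35)(-0.05) − (-0.40)(1.00) = 0.4175
  C_32 = −[(0.65)(-0.05) − (-0.40)(-0.30)] = 0.1525
  C_33 = (0.65)(1.00) − (-0.35)(-0.30) = 0.5450
det(I−A) = Σ_j (I−A)_1j·C_1j = (0.65)(0.6350) + (-0.35)(0.2075) + (-0.40)(0.3400) = 0.204125
adj(I−A) = Cᵀ =
  [ 0.6350   0.3475   0.4175]
  [ 0.2075   0.3225   0.1525]
  [ 0.3400   0.2825   0.5450]
(I − A)⁻¹ = adj(I−A) / det(I−A) ≈
  [   3.1108     1.7024     2.0453]
  [   1.0165     1.5799     0.7471]
  [   1.6656     1.3840     2.6699]
x = (I − A)⁻¹ d = adj(I−A)·d / det(I−A), with det(I−A) = 0.204125:
  x_1 = (0.6350·100 + 0.3475·180 + 0.4175·120) / 0.204125 = 176.15 / 0.204125 ≈ 862.95
  x_2 = (0.2075·100 + 0.3225·180 + 0.1525·120) / 0.204125 = 97.10 / 0.204125 ≈ 475.69
  x_3 = (0.3400·100 + 0.2825·180 + 0.5450·120) / 0.204125 = 150.25 / 0.204125 ≈ 736.07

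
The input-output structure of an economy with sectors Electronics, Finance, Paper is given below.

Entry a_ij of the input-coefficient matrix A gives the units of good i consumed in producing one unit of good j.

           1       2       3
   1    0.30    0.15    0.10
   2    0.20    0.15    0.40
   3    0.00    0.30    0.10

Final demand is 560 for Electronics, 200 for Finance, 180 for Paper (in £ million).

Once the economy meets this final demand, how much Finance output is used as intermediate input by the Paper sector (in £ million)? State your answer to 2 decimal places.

I − A =
  [   0.70    -0.15    -0.10]
  [  -0.20     0.85    -0.40]
  [   0.00    -0.30     0.90]
Cofactors of I−A, C_ij = (−1)^(i+j)·(minor ij) (rows/columns in the sector order above):
  C_11 = (0.85)(0.90) − (-0.40)(-0.30) = 0.6450
  C_12 = −[(-0.20)(0.90) − (-0.40)(0.00)] = 0.1800
  C_13 = (-0.20)(-0.30) − (0.85)(0.00) = 0.0600
  C_21 = −[(-0.15)(0.90) − (-0.10)(-0.30)] = 0.1650
  C_22 = (0.70)(0.90) − (-0.10)(0.00) = 0.6300
  C_23 = −[(0.70)(-0.30) − (-0.15)(0.00)] = 0.2100
  C_31 = (-0.15)(-0.40) − (-0.10)(0.85) = 0.1450
  C_32 = −[(0.70)(-0.40) − (-0.10)(-0.20)] = 0.3000
  C_33 = (0.70)(0.85) − (-0.15)(-0.20) = 0.5650
det(I−A) = Σ_j (I−A)_1j·C_1j = (0.70)(0.6450) + (-0.15)(0.1800) + (-0.10)(0.0600) = 0.4185
adj(I−A) = Cᵀ =
  [ 0.6450   0.1650   0.1450]
  [ 0.1800   0.6300   0.3000]
  [ 0.0600   0.2100   0.5650]
(I − A)⁻¹ = adj(I−A) / det(I−A) ≈
  [   1.5412     0.3943     0.3465]
  [   0.4301     1.5054     0.7168]
  [   0.1434     0.5018     1.3501]
First solve x = (I − A)⁻¹ d = adj(I−A)·d / det(I−A); in particular x_3 = (0.0600·560 + 0.2100·200 + 0.5650·180) / 0.4185 = 177.30 / 0.4185 ≈ 423.6559.
Intermediate flow from 2 to 3: z_23 = a_23 · x_3 = 0.40 × 177.30 / 0.4185 = 70.92 / 0.4185 ≈ 169.46.

z_23 = 169.46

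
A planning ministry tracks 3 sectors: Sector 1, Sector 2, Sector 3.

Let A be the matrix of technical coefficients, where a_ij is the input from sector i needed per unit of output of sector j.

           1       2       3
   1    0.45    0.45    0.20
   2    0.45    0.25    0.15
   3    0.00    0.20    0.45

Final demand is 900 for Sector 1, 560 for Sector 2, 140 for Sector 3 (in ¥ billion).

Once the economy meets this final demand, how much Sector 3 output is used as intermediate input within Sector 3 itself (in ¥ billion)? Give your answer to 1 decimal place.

I − A =
  [   0.55    -0.45    -0.20]
  [  -0.45     0.75    -0.15]
  [   0.00    -0.20     0.55]
Cofactors of I−A, C_ij = (−1)^(i+j)·(minor ij) (rows/columns in the sector order above):
  C_11 = (0.75)(0.55) − (-0.15)(-0.20) = 0.3825
  C_12 = −[(-0.45)(0.55) − (-0.15)(0.00)] = 0.2475
  C_13 = (-0.45)(-0.20) − (0.75)(0.00) = 0.0900
  C_21 = −[(-0.45)(0.55) − (-0.20)(-0.20)] = 0.2875
  C_22 = (0.55)(0.55) − (-0.20)(0.00) = 0.3025
  C_23 = −[(0.55)(-0.20) − (-0.45)(0.00)] = 0.1100
  C_31 = (-0.45)(-0.15) − (-0.20)(0.75) = 0.2175
  C_32 = −[(0.55)(-0.15) − (-0.20)(-0.45)] = 0.1725
  C_33 = (0.55)(0.75) − (-0.45)(-0.45) = 0.2100
det(I−A) = Σ_j (I−A)_1j·C_1j = (0.55)(0.3825) + (-0.45)(0.2475) + (-0.20)(0.0900) = 0.0810
adj(I−A) = Cᵀ =
  [ 0.3825   0.2875   0.2175]
  [ 0.2475   0.3025   0.1725]
  [ 0.0900   0.1100   0.2100]
(I − A)⁻¹ = adj(I−A) / det(I−A) ≈
  [   4.7222     3.5494     2.6852]
  [   3.0556     3.7346     2.1296]
  [   1.1111     1.3580     2.5926]
First solve x = (I − A)⁻¹ d = adj(I−A)·d / det(I−A); in particular x_3 = (0.0900·900 + 0.1100·560 + 0.2100·140) / 0.0810 = 172.00 / 0.0810 ≈ 2123.457.
Intermediate flow from 3 to 3: z_33 = a_33 · x_3 = 0.45 × 172.00 / 0.0810 = 77.40 / 0.0810 ≈ 955.6.

z_33 = 955.6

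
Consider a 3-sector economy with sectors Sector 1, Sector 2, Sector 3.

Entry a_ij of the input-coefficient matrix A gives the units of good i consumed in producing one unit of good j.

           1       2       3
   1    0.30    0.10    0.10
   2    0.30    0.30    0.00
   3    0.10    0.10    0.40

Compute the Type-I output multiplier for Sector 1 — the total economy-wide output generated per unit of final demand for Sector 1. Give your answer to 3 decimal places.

m_1 = 2.632

I − A =
  [   0.70    -0.10    -0.10]
  [  -0.30     0.70     0.00]
  [  -0.10    -0.10     0.60]
Cofactors of I−A, C_ij = (−1)^(i+j)·(minor ij) (rows/columns in the sector order above):
  C_11 = (0.70)(0.60) − (0.00)(-0.10) = 0.4200
  C_12 = −[(-0.30)(0.60) − (0.00)(-0.10)] = 0.1800
  C_13 = (-0.30)(-0.10) − (0.70)(-0.10) = 0.1000
  C_21 = −[(-0.10)(0.60) − (-0.10)(-0.10)] = 0.0700
  C_22 = (0.70)(0.60) − (-0.10)(-0.10) = 0.4100
  C_23 = −[(0.70)(-0.10) − (-0.10)(-0.10)] = 0.0800
  C_31 = (-0.10)(0.00) − (-0.10)(0.70) = 0.0700
  C_32 = −[(0.70)(0.00) − (-0.10)(-0.30)] = 0.0300
  C_33 = (0.70)(0.70) − (-0.10)(-0.30) = 0.4600
det(I−A) = Σ_j (I−A)_1j·C_1j = (0.70)(0.4200) + (-0.10)(0.1800) + (-0.10)(0.1000) = 0.2660
adj(I−A) = Cᵀ =
  [ 0.4200   0.0700   0.0700]
  [ 0.1800   0.4100   0.0300]
  [ 0.1000   0.0800   0.4600]
(I − A)⁻¹ = adj(I−A) / det(I−A) ≈
  [   1.5789     0.2632     0.2632]
  [   0.6767     1.5414     0.1128]
  [   0.3759     0.3008     1.7293]
The output multiplier for sector j is the column-j sum of the Leontief inverse (I − A)⁻¹ = adj(I−A) / det(I−A).
Column 1 of adj(I−A): (0.4200, 0.1800, 0.1000); det(I−A) = 0.2660.
m_1 = (0.4200 + 0.1800 + 0.1000) / 0.2660 = 0.70 / 0.2660 ≈ 2.632.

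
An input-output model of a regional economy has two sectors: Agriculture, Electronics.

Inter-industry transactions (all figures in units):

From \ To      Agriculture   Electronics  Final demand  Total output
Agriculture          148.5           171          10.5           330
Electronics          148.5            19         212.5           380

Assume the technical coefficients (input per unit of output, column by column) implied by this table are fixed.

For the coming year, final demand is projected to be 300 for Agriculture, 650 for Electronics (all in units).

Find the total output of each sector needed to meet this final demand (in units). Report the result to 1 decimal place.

x_1 = 1804.7, x_2 = 1539.1

Technical coefficients a_ij = z_ij / X_j:
  a_11 = 148.5/330 = 0.45, a_21 = 148.5/330 = 0.45
  a_12 = 171/380 = 0.45, a_22 = 19/380 = 0.05
I − A =
  [   0.55    -0.45]
  [  -0.45     0.95]
det(I−A) = (0.55)(0.95) − (-0.45)(-0.45) = 0.3200
adj(I−A) = [[0.95, 0.45], [0.45, 0.55]]
(I − A)⁻¹ = adj(I−A) / det(I−A) ≈
  [   2.9688     1.4063]
  [   1.4063     1.7188]
x = (I − A)⁻¹ d = adj(I−A)·d / det(I−A), with det(I−A) = 0.3200:
  x_1 = (0.95·300 + 0.45·650) / 0.3200 = 577.50 / 0.3200 ≈ 1804.7
  x_2 = (0.45·300 + 0.55·650) / 0.3200 = 492.50 / 0.3200 ≈ 1539.1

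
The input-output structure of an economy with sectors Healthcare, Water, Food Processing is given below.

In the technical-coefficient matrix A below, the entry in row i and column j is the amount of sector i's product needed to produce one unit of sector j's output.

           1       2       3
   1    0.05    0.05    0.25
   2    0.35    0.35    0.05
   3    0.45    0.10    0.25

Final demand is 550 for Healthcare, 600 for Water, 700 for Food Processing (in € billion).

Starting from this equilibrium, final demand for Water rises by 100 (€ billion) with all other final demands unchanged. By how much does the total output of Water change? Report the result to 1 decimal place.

Δx_2 = 165.6

I − A =
  [   0.95    -0.05    -0.25]
  [  -0.35     0.65    -0.05]
  [  -0.45    -0.10     0.75]
Cofactors of I−A, C_ij = (−1)^(i+j)·(minor ij) (rows/columns in the sector order above):
  C_11 = (0.65)(0.75) − (-0.05)(-0.10) = 0.4825
  C_12 = −[(-0.35)(0.75) − (-0.05)(-0.45)] = 0.2850
  C_13 = (-0.35)(-0.10) − (0.65)(-0.45) = 0.3275
  C_21 = −[(-0.05)(0.75) − (-0.25)(-0.10)] = 0.0625
  C_22 = (0.95)(0.75) − (-0.25)(-0.45) = 0.6000
  C_23 = −[(0.95)(-0.10) − (-0.05)(-0.45)] = 0.1175
  C_31 = (-0.05)(-0.05) − (-0.25)(0.65) = 0.1650
  C_32 = −[(0.95)(-0.05) − (-0.25)(-0.35)] = 0.1350
  C_33 = (0.95)(0.65) − (-0.05)(-0.35) = 0.6000
det(I−A) = Σ_j (I−A)_1j·C_1j = (0.95)(0.4825) + (-0.05)(0.2850) + (-0.25)(0.3275) = 0.36225
adj(I−A) = Cᵀ =
  [ 0.4825   0.0625   0.1650]
  [ 0.2850   0.6000   0.1350]
  [ 0.3275   0.1175   0.6000]
(I − A)⁻¹ = adj(I−A) / det(I−A) ≈
  [   1.3320     0.1725     0.4555]
  [   0.7867     1.6563     0.3727]
  [   0.9041     0.3244     1.6563]
Δx = (I − A)⁻¹ Δd with Δd having +100 in the Water component and 0 elsewhere.
So Δx_2 = L_22 · (+100), where L_22 = adj(I−A)_22 / det(I−A) = 0.6000 / 0.36225.
Δx_2 = 0.6000 × (+100) / 0.36225 = 60.00 / 0.36225 ≈ 165.6.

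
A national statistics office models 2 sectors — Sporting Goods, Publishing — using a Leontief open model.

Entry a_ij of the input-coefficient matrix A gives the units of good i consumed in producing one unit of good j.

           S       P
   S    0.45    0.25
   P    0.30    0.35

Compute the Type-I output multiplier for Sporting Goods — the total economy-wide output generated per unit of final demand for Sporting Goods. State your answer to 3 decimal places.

I − A =
  [   0.55    -0.25]
  [  -0.30     0.65]
det(I−A) = (0.55)(0.65) − (-0.25)(-0.30) = 0.2825
adj(I−A) = [[0.65, 0.25], [0.30, 0.55]]
(I − A)⁻¹ = adj(I−A) / det(I−A) ≈
  [   2.3009     0.8850]
  [   1.0619     1.9469]
The output multiplier for sector j is the column-j sum of the Leontief inverse (I − A)⁻¹ = adj(I−A) / det(I−A).
Column S of adj(I−A): (0.65, 0.30); det(I−A) = 0.2825.
m_S = (0.65 + 0.30) / 0.2825 = 0.95 / 0.2825 ≈ 3.363.

m_S = 3.363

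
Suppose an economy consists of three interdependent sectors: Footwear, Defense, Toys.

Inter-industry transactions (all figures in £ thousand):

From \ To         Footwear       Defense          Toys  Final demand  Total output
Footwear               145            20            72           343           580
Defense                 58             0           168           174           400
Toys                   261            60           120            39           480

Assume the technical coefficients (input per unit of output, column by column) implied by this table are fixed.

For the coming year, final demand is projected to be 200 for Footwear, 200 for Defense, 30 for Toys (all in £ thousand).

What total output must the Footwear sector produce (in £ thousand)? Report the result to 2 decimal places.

Technical coefficients a_ij = z_ij / X_j:
  a_11 = 145/580 = 0.25, a_21 = 58/580 = 0.10, a_31 = 261/580 = 0.45
  a_12 = 20/400 = 0.05, a_22 = 0/400 = 0.00, a_32 = 60/400 = 0.15
  a_13 = 72/480 = 0.15, a_23 = 168/480 = 0.35, a_33 = 120/480 = 0.25
I − A =
  [   0.75    -0.05    -0.15]
  [  -0.10     1.00    -0.35]
  [  -0.45    -0.15     0.75]
Cofactors of I−A, C_ij = (−1)^(i+j)·(minor ij) (rows/columns in the sector order above):
  C_11 = (1.00)(0.75) − (-0.35)(-0.15) = 0.6975
  C_12 = −[(-0.10)(0.75) − (-0.35)(-0.45)] = 0.2325
  C_13 = (-0.10)(-0.15) − (1.00)(-0.45) = 0.4650
  C_21 = −[(-0.05)(0.75) − (-0.15)(-0.15)] = 0.0600
  C_22 = (0.75)(0.75) − (-0.15)(-0.45) = 0.4950
  C_23 = −[(0.75)(-0.15) − (-0.05)(-0.45)] = 0.1350
  C_31 = (-0.05)(-0.35) − (-0.15)(1.00) = 0.1675
  C_32 = −[(0.75)(-0.35) − (-0.15)(-0.10)] = 0.2775
  C_33 = (0.75)(1.00) − (-0.05)(-0.10) = 0.7450
det(I−A) = Σ_j (I−A)_1j·C_1j = (0.75)(0.6975) + (-0.05)(0.2325) + (-0.15)(0.4650) = 0.44175
adj(I−A) = Cᵀ =
  [ 0.6975   0.0600   0.1675]
  [ 0.2325   0.4950   0.2775]
  [ 0.4650   0.1350   0.7450]
(I − A)⁻¹ = adj(I−A) / det(I−A) ≈
  [   1.5789     0.1358     0.3792]
  [   0.5263     1.1205     0.6282]
  [   1.0526     0.3056     1.6865]
x = (I − A)⁻¹ d = adj(I−A)·d / det(I−A), with det(I−A) = 0.44175:
  x_1 = (0.6975·200 + 0.0600·200 + 0.1675·30) / 0.44175 = 156.525 / 0.44175 ≈ 354.33
  x_2 = (0.2325·200 + 0.4950·200 + 0.2775·30) / 0.44175 = 153.825 / 0.44175 ≈ 348.22
  x_3 = (0.4650·200 + 0.1350·200 + 0.7450·30) / 0.44175 = 142.35 / 0.44175 ≈ 322.24

x_1 = 354.33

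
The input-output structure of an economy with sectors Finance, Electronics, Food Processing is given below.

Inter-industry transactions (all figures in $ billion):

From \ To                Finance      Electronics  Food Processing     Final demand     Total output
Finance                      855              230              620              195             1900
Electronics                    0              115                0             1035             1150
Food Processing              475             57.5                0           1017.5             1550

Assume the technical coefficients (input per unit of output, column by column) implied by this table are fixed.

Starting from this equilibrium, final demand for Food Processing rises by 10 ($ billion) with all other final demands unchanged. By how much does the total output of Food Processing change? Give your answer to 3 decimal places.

Technical coefficients a_ij = z_ij / X_j:
  a_11 = 855/1900 = 0.45, a_21 = 0/1900 = 0.00, a_31 = 475/1900 = 0.25
  a_12 = 230/1150 = 0.20, a_22 = 115/1150 = 0.10, a_32 = 57.5/1150 = 0.05
  a_13 = 620/1550 = 0.40, a_23 = 0/1550 = 0.00, a_33 = 0/1550 = 0.00
I − A =
  [   0.55    -0.20    -0.40]
  [   0.00     0.90     0.00]
  [  -0.25    -0.05     1.00]
Cofactors of I−A, C_ij = (−1)^(i+j)·(minor ij) (rows/columns in the sector order above):
  C_11 = (0.90)(1.00) − (0.00)(-0.05) = 0.9000
  C_12 = −[(0.00)(1.00) − (0.00)(-0.25)] = 0.0000
  C_13 = (0.00)(-0.05) − (0.90)(-0.25) = 0.2250
  C_21 = −[(-0.20)(1.00) − (-0.40)(-0.05)] = 0.2200
  C_22 = (0.55)(1.00) − (-0.40)(-0.25) = 0.4500
  C_23 = −[(0.55)(-0.05) − (-0.20)(-0.25)] = 0.0775
  C_31 = (-0.20)(0.00) − (-0.40)(0.90) = 0.3600
  C_32 = −[(0.55)(0.00) − (-0.40)(0.00)] = 0.0000
  C_33 = (0.55)(0.90) − (-0.20)(0.00) = 0.4950
det(I−A) = Σ_j (I−A)_1j·C_1j = (0.55)(0.9000) + (-0.20)(0.0000) + (-0.40)(0.2250) = 0.4050
adj(I−A) = Cᵀ =
  [ 0.9000   0.2200   0.3600]
  [ 0.0000   0.4500   0.0000]
  [ 0.2250   0.0775   0.4950]
(I − A)⁻¹ = adj(I−A) / det(I−A) ≈
  [   2.2222     0.5432     0.8889]
  [   0.0000     1.1111     0.0000]
  [   0.5556     0.1914     1.2222]
Δx = (I − A)⁻¹ Δd with Δd having +10 in the Food Processing component and 0 elsewhere.
So Δx_3 = L_33 · (+10), where L_33 = adj(I−A)_33 / det(I−A) = 0.4950 / 0.4050.
Δx_3 = 0.4950 × (+10) / 0.4050 = 4.95 / 0.4050 ≈ 12.222.

Δx_3 = 12.222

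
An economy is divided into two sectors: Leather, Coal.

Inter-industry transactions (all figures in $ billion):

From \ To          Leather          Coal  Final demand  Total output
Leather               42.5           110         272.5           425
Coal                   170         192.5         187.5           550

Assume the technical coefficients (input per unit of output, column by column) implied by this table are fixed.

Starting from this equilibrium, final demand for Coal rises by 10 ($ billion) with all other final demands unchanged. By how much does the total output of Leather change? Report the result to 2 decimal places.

Δx_L = 3.96

Technical coefficients a_ij = z_ij / X_j:
  a_LL = 42.5/425 = 0.10, a_CL = 170/425 = 0.40
  a_LC = 110/550 = 0.20, a_CC = 192.5/550 = 0.35
I − A =
  [   0.90    -0.20]
  [  -0.40     0.65]
det(I−A) = (0.90)(0.65) − (-0.20)(-0.40) = 0.5050
adj(I−A) = [[0.65, 0.20], [0.40, 0.90]]
(I − A)⁻¹ = adj(I−A) / det(I−A) ≈
  [   1.2871     0.3960]
  [   0.7921     1.7822]
Δx = (I − A)⁻¹ Δd with Δd having +10 in the Coal component and 0 elsewhere.
So Δx_L = L_LC · (+10), where L_LC = adj(I−A)_LC / det(I−A) = 0.20 / 0.5050.
Δx_L = 0.20 × (+10) / 0.5050 = 2.00 / 0.5050 ≈ 3.96.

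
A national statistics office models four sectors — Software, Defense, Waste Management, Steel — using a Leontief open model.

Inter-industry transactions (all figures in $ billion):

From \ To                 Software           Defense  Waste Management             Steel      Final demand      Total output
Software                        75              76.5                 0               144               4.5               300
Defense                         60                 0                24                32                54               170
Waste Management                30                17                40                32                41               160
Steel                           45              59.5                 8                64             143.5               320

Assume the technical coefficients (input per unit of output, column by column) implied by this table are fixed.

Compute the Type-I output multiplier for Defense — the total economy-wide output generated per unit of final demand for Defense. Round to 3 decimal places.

Technical coefficients a_ij = z_ij / X_j:
  a_11 = 75/300 = 0.25, a_21 = 60/300 = 0.20, a_31 = 30/300 = 0.10, a_41 = 45/300 = 0.15
  a_12 = 76.5/170 = 0.45, a_22 = 0/170 = 0.00, a_32 = 17/170 = 0.10, a_42 = 59.5/170 = 0.35
  a_13 = 0/160 = 0.00, a_23 = 24/160 = 0.15, a_33 = 40/160 = 0.25, a_43 = 8/160 = 0.05
  a_14 = 144/320 = 0.45, a_24 = 32/320 = 0.10, a_34 = 32/320 = 0.10, a_44 = 64/320 = 0.20
I − A =
  [   0.75    -0.45     0.00    -0.45]
  [  -0.20     1.00    -0.15    -0.10]
  [  -0.10    -0.10     0.75    -0.10]
  [  -0.15    -0.35    -0.05     0.80]
Compute the cofactors C_ij = (−1)^(i+j)·(3×3 minor ij) of I−A; the adjugate is their transpose:
adj(I−A) = Cᵀ =
  [ 0.551000   0.388125   0.102375   0.371250]
  [ 0.145000   0.393375   0.088125   0.141750]
  [ 0.116000   0.138000   0.396000   0.132000]
  [ 0.174000   0.253500   0.082500   0.477000]
det(I−A) = Σ_j (I−A)_1j·C_1j = (0.75)(0.551000) + (-0.45)(0.145000) + (0.00)(0.116000) + (-0.45)(0.174000) = 0.2697
(I − A)⁻¹ = adj(I−A) / det(I−A) ≈
  [   2.0430     1.4391     0.3796     1.3765]
  [   0.5376     1.4586     0.3268     0.5256]
  [   0.4301     0.5117     1.4683     0.4894]
  [   0.6452     0.9399     0.3059     1.7686]
The output multiplier for sector j is the column-j sum of the Leontief inverse (I − A)⁻¹ = adj(I−A) / det(I−A).
Column 2 of adj(I−A): (0.388125, 0.393375, 0.138000, 0.253500); det(I−A) = 0.2697.
m_2 = (0.388125 + 0.393375 + 0.138000 + 0.253500) / 0.2697 = 1.173 / 0.2697 ≈ 4.349.

m_2 = 4.349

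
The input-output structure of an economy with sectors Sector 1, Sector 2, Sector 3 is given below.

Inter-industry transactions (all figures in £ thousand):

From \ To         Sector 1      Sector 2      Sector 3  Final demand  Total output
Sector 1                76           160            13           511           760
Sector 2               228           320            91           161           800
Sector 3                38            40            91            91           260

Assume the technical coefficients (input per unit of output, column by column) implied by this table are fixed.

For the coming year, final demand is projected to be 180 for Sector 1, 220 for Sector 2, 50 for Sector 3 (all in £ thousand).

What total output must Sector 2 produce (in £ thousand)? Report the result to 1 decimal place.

Technical coefficients a_ij = z_ij / X_j:
  a_11 = 76/760 = 0.10, a_21 = 228/760 = 0.30, a_31 = 38/760 = 0.05
  a_12 = 160/800 = 0.20, a_22 = 320/800 = 0.40, a_32 = 40/800 = 0.05
  a_13 = 13/260 = 0.05, a_23 = 91/260 = 0.35, a_33 = 91/260 = 0.35
I − A =
  [   0.90    -0.20    -0.05]
  [  -0.30     0.60    -0.35]
  [  -0.05    -0.05     0.65]
Cofactors of I−A, C_ij = (−1)^(i+j)·(minor ij) (rows/columns in the sector order above):
  C_11 = (0.60)(0.65) − (-0.35)(-0.05) = 0.3725
  C_12 = −[(-0.30)(0.65) − (-0.35)(-0.05)] = 0.2125
  C_13 = (-0.30)(-0.05) − (0.60)(-0.05) = 0.0450
  C_21 = −[(-0.20)(0.65) − (-0.05)(-0.05)] = 0.1325
  C_22 = (0.90)(0.65) − (-0.05)(-0.05) = 0.5825
  C_23 = −[(0.90)(-0.05) − (-0.20)(-0.05)] = 0.0550
  C_31 = (-0.20)(-0.35) − (-0.05)(0.60) = 0.1000
  C_32 = −[(0.90)(-0.35) − (-0.05)(-0.30)] = 0.3300
  C_33 = (0.90)(0.60) − (-0.20)(-0.30) = 0.4800
det(I−A) = Σ_j (I−A)_1j·C_1j = (0.90)(0.3725) + (-0.20)(0.2125) + (-0.05)(0.0450) = 0.2905
adj(I−A) = Cᵀ =
  [ 0.3725   0.1325   0.1000]
  [ 0.2125   0.5825   0.3300]
  [ 0.0450   0.0550   0.4800]
(I − A)⁻¹ = adj(I−A) / det(I−A) ≈
  [   1.2823     0.4561     0.3442]
  [   0.7315     2.0052     1.1360]
  [   0.1549     0.1893     1.6523]
x = (I − A)⁻¹ d = adj(I−A)·d / det(I−A), with det(I−A) = 0.2905:
  x_1 = (0.3725·180 + 0.1325·220 + 0.1000·50) / 0.2905 = 101.20 / 0.2905 ≈ 348.4
  x_2 = (0.2125·180 + 0.5825·220 + 0.3300·50) / 0.2905 = 182.90 / 0.2905 ≈ 629.6
  x_3 = (0.0450·180 + 0.0550·220 + 0.4800·50) / 0.2905 = 44.20 / 0.2905 ≈ 152.2

x_2 = 629.6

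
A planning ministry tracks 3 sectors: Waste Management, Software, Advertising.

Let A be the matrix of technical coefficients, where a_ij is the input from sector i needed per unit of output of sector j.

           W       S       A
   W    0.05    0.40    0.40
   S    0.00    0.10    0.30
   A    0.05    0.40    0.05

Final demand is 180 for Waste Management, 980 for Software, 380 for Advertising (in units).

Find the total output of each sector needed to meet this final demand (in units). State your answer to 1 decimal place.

x_W = 1251.6, x_S = 1447.3, x_A = 1075.3

I − A =
  [   0.95    -0.40    -0.40]
  [   0.00     0.90    -0.30]
  [  -0.05    -0.40     0.95]
Cofactors of I−A, C_ij = (−1)^(i+j)·(minor ij) (rows/columns in the sector order above):
  C_11 = (0.90)(0.95) − (-0.30)(-0.40) = 0.7350
  C_12 = −[(0.00)(0.95) − (-0.30)(-0.05)] = 0.0150
  C_13 = (0.00)(-0.40) − (0.90)(-0.05) = 0.0450
  C_21 = −[(-0.40)(0.95) − (-0.40)(-0.40)] = 0.5400
  C_22 = (0.95)(0.95) − (-0.40)(-0.05) = 0.8825
  C_23 = −[(0.95)(-0.40) − (-0.40)(-0.05)] = 0.4000
  C_31 = (-0.40)(-0.30) − (-0.40)(0.90) = 0.4800
  C_32 = −[(0.95)(-0.30) − (-0.40)(0.00)] = 0.2850
  C_33 = (0.95)(0.90) − (-0.40)(0.00) = 0.8550
det(I−A) = Σ_j (I−A)_1j·C_1j = (0.95)(0.7350) + (-0.40)(0.0150) + (-0.40)(0.0450) = 0.67425
adj(I−A) = Cᵀ =
  [ 0.7350   0.5400   0.4800]
  [ 0.0150   0.8825   0.2850]
  [ 0.0450   0.4000   0.8550]
(I − A)⁻¹ = adj(I−A) / det(I−A) ≈
  [   1.0901     0.8009     0.7119]
  [   0.0222     1.3089     0.4227]
  [   0.0667     0.5933     1.2681]
x = (I − A)⁻¹ d = adj(I−A)·d / det(I−A), with det(I−A) = 0.67425:
  x_W = (0.7350·180 + 0.5400·980 + 0.4800·380) / 0.67425 = 843.90 / 0.67425 ≈ 1251.6
  x_S = (0.0150·180 + 0.8825·980 + 0.2850·380) / 0.67425 = 975.85 / 0.67425 ≈ 1447.3
  x_A = (0.0450·180 + 0.4000·980 + 0.8550·380) / 0.67425 = 725.00 / 0.67425 ≈ 1075.3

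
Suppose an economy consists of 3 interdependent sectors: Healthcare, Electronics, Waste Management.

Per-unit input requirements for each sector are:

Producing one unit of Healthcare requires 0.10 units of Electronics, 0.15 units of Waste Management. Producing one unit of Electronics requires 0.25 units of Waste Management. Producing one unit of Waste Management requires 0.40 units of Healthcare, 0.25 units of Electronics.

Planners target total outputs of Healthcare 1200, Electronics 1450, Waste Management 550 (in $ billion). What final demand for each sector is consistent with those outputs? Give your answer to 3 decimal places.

d_H = 980.000, d_E = 1192.500, d_W = 7.500

I − A =
  [   1.00     0.00    -0.40]
  [  -0.10     1.00    -0.25]
  [  -0.15    -0.25     1.00]
d = (I − A) x:
  d_H = (+1.00)·1200 + (+0.00)·1450 + (-0.40)·550 = 980.000
  d_E = (-0.10)·1200 + (+1.00)·1450 + (-0.25)·550 = 1192.500
  d_W = (-0.15)·1200 + (-0.25)·1450 + (+1.00)·550 = 7.500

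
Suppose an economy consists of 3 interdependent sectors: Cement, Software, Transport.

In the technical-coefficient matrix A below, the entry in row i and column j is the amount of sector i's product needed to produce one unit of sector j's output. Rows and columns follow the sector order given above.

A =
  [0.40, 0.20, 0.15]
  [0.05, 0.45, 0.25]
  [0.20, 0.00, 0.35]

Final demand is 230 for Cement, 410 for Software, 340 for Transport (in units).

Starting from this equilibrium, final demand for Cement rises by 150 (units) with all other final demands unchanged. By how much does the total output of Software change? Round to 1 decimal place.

I − A =
  [   0.60    -0.20    -0.15]
  [  -0.05     0.55    -0.25]
  [  -0.20     0.00     0.65]
Cofactors of I−A, C_ij = (−1)^(i+j)·(minor ij) (rows/columns in the sector order above):
  C_11 = (0.55)(0.65) − (-0.25)(0.00) = 0.3575
  C_12 = −[(-0.05)(0.65) − (-0.25)(-0.20)] = 0.0825
  C_13 = (-0.05)(0.00) − (0.55)(-0.20) = 0.1100
  C_21 = −[(-0.20)(0.65) − (-0.15)(0.00)] = 0.1300
  C_22 = (0.60)(0.65) − (-0.15)(-0.20) = 0.3600
  C_23 = −[(0.60)(0.00) − (-0.20)(-0.20)] = 0.0400
  C_31 = (-0.20)(-0.25) − (-0.15)(0.55) = 0.1325
  C_32 = −[(0.60)(-0.25) − (-0.15)(-0.05)] = 0.1575
  C_33 = (0.60)(0.55) − (-0.20)(-0.05) = 0.3200
det(I−A) = Σ_j (I−A)_1j·C_1j = (0.60)(0.3575) + (-0.20)(0.0825) + (-0.15)(0.1100) = 0.1815
adj(I−A) = Cᵀ =
  [ 0.3575   0.1300   0.1325]
  [ 0.0825   0.3600   0.1575]
  [ 0.1100   0.0400   0.3200]
(I − A)⁻¹ = adj(I−A) / det(I−A) ≈
  [   1.9697     0.7163     0.7300]
  [   0.4545     1.9835     0.8678]
  [   0.6061     0.2204     1.7631]
Δx = (I − A)⁻¹ Δd with Δd having +150 in the Cement component and 0 elsewhere.
So Δx_S = L_SC · (+150), where L_SC = adj(I−A)_SC / det(I−A) = 0.0825 / 0.1815.
Δx_S = 0.0825 × (+150) / 0.1815 = 12.375 / 0.1815 ≈ 68.2.

Δx_S = 68.2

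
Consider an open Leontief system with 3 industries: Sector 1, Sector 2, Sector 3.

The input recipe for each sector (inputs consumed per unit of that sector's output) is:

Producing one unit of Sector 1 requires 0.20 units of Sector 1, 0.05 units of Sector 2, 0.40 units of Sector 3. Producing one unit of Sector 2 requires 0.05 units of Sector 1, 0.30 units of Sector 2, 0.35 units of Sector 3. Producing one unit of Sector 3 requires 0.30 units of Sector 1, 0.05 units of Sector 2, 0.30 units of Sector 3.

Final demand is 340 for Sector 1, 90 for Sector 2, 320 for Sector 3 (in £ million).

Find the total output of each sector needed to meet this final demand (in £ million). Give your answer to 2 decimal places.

I − A =
  [   0.80    -0.05    -0.30]
  [  -0.05     0.70    -0.05]
  [  -0.40    -0.35     0.70]
Cofactors of I−A, C_ij = (−1)^(i+j)·(minor ij) (rows/columns in the sector order above):
  C_11 = (0.70)(0.70) − (-0.05)(-0.35) = 0.4725
  C_12 = −[(-0.05)(0.70) − (-0.05)(-0.40)] = 0.0550
  C_13 = (-0.05)(-0.35) − (0.70)(-0.40) = 0.2975
  C_21 = −[(-0.05)(0.70) − (-0.30)(-0.35)] = 0.1400
  C_22 = (0.80)(0.70) − (-0.30)(-0.40) = 0.4400
  C_23 = −[(0.80)(-0.35) − (-0.05)(-0.40)] = 0.3000
  C_31 = (-0.05)(-0.05) − (-0.30)(0.70) = 0.2125
  C_32 = −[(0.80)(-0.05) − (-0.30)(-0.05)] = 0.0550
  C_33 = (0.80)(0.70) − (-0.05)(-0.05) = 0.5575
det(I−A) = Σ_j (I−A)_1j·C_1j = (0.80)(0.4725) + (-0.05)(0.0550) + (-0.30)(0.2975) = 0.2860
adj(I−A) = Cᵀ =
  [ 0.4725   0.1400   0.2125]
  [ 0.0550   0.4400   0.0550]
  [ 0.2975   0.3000   0.5575]
(I − A)⁻¹ = adj(I−A) / det(I−A) ≈
  [   1.6521     0.4895     0.7430]
  [   0.1923     1.5385     0.1923]
  [   1.0402     1.0490     1.9493]
x = (I − A)⁻¹ d = adj(I−A)·d / det(I−A), with det(I−A) = 0.2860:
  x_1 = (0.4725·340 + 0.1400·90 + 0.2125·320) / 0.2860 = 241.25 / 0.2860 ≈ 843.53
  x_2 = (0.0550·340 + 0.4400·90 + 0.0550·320) / 0.2860 = 75.90 / 0.2860 ≈ 265.38
  x_3 = (0.2975·340 + 0.3000·90 + 0.5575·320) / 0.2860 = 306.55 / 0.2860 ≈ 1071.85

x_1 = 843.53, x_2 = 265.38, x_3 = 1071.85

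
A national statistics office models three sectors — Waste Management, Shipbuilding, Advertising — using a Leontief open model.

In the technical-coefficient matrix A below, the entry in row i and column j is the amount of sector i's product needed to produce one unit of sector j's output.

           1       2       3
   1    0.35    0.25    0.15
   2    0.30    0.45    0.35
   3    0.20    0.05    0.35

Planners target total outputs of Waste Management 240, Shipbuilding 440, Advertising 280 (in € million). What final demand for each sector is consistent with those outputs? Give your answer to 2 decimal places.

d_1 = 4.00, d_2 = 72.00, d_3 = 112.00

I − A =
  [   0.65    -0.25    -0.15]
  [  -0.30     0.55    -0.35]
  [  -0.20    -0.05     0.65]
d = (I − A) x:
  d_1 = (+0.65)·240 + (-0.25)·440 + (-0.15)·280 = 4.00
  d_2 = (-0.30)·240 + (+0.55)·440 + (-0.35)·280 = 72.00
  d_3 = (-0.20)·240 + (-0.05)·440 + (+0.65)·280 = 112.00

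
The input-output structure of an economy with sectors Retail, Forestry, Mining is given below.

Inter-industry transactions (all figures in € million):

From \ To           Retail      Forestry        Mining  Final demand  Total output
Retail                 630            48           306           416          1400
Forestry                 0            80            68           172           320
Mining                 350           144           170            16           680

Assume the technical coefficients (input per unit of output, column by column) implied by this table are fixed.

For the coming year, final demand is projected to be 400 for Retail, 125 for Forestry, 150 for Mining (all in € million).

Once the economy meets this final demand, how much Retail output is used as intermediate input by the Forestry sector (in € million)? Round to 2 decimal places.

z_12 = 42.56

Technical coefficients a_ij = z_ij / X_j:
  a_11 = 630/1400 = 0.45, a_21 = 0/1400 = 0.00, a_31 = 350/1400 = 0.25
  a_12 = 48/320 = 0.15, a_22 = 80/320 = 0.25, a_32 = 144/320 = 0.45
  a_13 = 306/680 = 0.45, a_23 = 68/680 = 0.10, a_33 = 170/680 = 0.25
I − A =
  [   0.55    -0.15    -0.45]
  [   0.00     0.75    -0.10]
  [  -0.25    -0.45     0.75]
Cofactors of I−A, C_ij = (−1)^(i+j)·(minor ij) (rows/columns in the sector order above):
  C_11 = (0.75)(0.75) − (-0.10)(-0.45) = 0.5175
  C_12 = −[(0.00)(0.75) − (-0.10)(-0.25)] = 0.0250
  C_13 = (0.00)(-0.45) − (0.75)(-0.25) = 0.1875
  C_21 = −[(-0.15)(0.75) − (-0.45)(-0.45)] = 0.3150
  C_22 = (0.55)(0.75) − (-0.45)(-0.25) = 0.3000
  C_23 = −[(0.55)(-0.45) − (-0.15)(-0.25)] = 0.2850
  C_31 = (-0.15)(-0.10) − (-0.45)(0.75) = 0.3525
  C_32 = −[(0.55)(-0.10) − (-0.45)(0.00)] = 0.0550
  C_33 = (0.55)(0.75) − (-0.15)(0.00) = 0.4125
det(I−A) = Σ_j (I−A)_1j·C_1j = (0.55)(0.5175) + (-0.15)(0.0250) + (-0.45)(0.1875) = 0.1965
adj(I−A) = Cᵀ =
  [ 0.5175   0.3150   0.3525]
  [ 0.0250   0.3000   0.0550]
  [ 0.1875   0.2850   0.4125]
(I − A)⁻¹ = adj(I−A) / det(I−A) ≈
  [   2.6336     1.6031     1.7939]
  [   0.1272     1.5267     0.2799]
  [   0.9542     1.4504     2.0992]
First solve x = (I − A)⁻¹ d = adj(I−A)·d / det(I−A); in particular x_2 = (0.0250·400 + 0.3000·125 + 0.0550·150) / 0.1965 = 55.75 / 0.1965 ≈ 283.7150.
Intermediate flow from 1 to 2: z_12 = a_12 · x_2 = 0.15 × 55.75 / 0.1965 = 8.3625 / 0.1965 ≈ 42.56.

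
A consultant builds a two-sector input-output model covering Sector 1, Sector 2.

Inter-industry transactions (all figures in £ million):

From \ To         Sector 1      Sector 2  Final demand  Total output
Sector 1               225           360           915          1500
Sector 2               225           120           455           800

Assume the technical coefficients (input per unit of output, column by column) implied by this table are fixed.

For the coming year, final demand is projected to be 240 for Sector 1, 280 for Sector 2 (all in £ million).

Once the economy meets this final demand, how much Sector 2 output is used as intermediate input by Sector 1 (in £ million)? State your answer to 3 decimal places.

z_21 = 75.573

Technical coefficients a_ij = z_ij / X_j:
  a_11 = 225/1500 = 0.15, a_21 = 225/1500 = 0.15
  a_12 = 360/800 = 0.45, a_22 = 120/800 = 0.15
I − A =
  [   0.85    -0.45]
  [  -0.15     0.85]
det(I−A) = (0.85)(0.85) − (-0.45)(-0.15) = 0.6550
adj(I−A) = [[0.85, 0.45], [0.15, 0.85]]
(I − A)⁻¹ = adj(I−A) / det(I−A) ≈
  [   1.2977     0.6870]
  [   0.2290     1.2977]
First solve x = (I − A)⁻¹ d = adj(I−A)·d / det(I−A); in particular x_1 = (0.85·240 + 0.45·280) / 0.6550 = 330.00 / 0.6550 ≈ 503.81679.
Intermediate flow from 2 to 1: z_21 = a_21 · x_1 = 0.15 × 330.00 / 0.6550 = 49.50 / 0.6550 ≈ 75.573.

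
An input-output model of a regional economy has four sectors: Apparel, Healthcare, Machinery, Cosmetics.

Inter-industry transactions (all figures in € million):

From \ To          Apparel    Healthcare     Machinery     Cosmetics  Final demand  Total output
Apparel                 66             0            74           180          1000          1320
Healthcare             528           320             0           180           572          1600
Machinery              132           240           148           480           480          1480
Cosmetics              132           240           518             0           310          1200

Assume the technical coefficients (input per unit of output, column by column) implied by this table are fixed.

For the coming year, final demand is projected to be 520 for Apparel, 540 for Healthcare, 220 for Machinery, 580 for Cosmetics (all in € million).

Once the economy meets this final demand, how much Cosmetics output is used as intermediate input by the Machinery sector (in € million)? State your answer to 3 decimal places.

z_CM = 386.435

Technical coefficients a_ij = z_ij / X_j:
  a_AA = 66/1320 = 0.05, a_HA = 528/1320 = 0.40, a_MA = 132/1320 = 0.10, a_CA = 132/1320 = 0.10
  a_AH = 0/1600 = 0.00, a_HH = 320/1600 = 0.20, a_MH = 240/1600 = 0.15, a_CH = 240/1600 = 0.15
  a_AM = 74/1480 = 0.05, a_HM = 0/1480 = 0.00, a_MM = 148/1480 = 0.10, a_CM = 518/1480 = 0.35
  a_AC = 180/1200 = 0.15, a_HC = 180/1200 = 0.15, a_MC = 480/1200 = 0.40, a_CC = 0/1200 = 0.00
I − A =
  [   0.95     0.00    -0.05    -0.15]
  [  -0.40     0.80     0.00    -0.15]
  [  -0.10    -0.15     0.90    -0.40]
  [  -0.10    -0.15    -0.35     1.00]
Compute the cofactors C_ij = (−1)^(i+j)·(3×3 minor ij) of I−A; the adjugate is their transpose:
adj(I−A) = Cᵀ =
  [ 0.579875   0.038625   0.080875   0.125125]
  [ 0.322750   0.696250   0.091625   0.189500]
  [ 0.196000   0.199500   0.717625   0.346375]
  [ 0.175000   0.178125   0.273000   0.677000]
det(I−A) = Σ_j (I−A)_1j·C_1j = (0.95)(0.579875) + (0.00)(0.322750) + (-0.05)(0.196000) + (-0.15)(0.175000) = 0.51483125
(I − A)⁻¹ = adj(I−A) / det(I−A) ≈
  [   1.1263     0.0750     0.1571     0.2430]
  [   0.6269     1.3524     0.1780     0.3681]
  [   0.3807     0.3875     1.3939     0.6728]
  [   0.3399     0.3460     0.5303     1.3150]
First solve x = (I − A)⁻¹ d = adj(I−A)·d / det(I−A); in particular x_M = (0.196000·520 + 0.199500·540 + 0.717625·220 + 0.346375·580) / 0.51483125 = 568.425 / 0.51483125 ≈ 1104.09964.
Intermediate flow from C to M: z_CM = a_CM · x_M = 0.35 × 568.425 / 0.51483125 = 198.94875 / 0.51483125 ≈ 386.435.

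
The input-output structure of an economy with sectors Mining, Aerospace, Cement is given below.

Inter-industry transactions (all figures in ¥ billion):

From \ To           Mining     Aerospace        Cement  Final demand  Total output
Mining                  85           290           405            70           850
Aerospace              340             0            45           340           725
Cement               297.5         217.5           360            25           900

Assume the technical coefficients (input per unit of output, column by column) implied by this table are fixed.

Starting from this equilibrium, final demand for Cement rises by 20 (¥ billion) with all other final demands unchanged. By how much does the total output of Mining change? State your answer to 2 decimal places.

Technical coefficients a_ij = z_ij / X_j:
  a_MM = 85/850 = 0.10, a_AM = 340/850 = 0.40, a_CM = 297.5/850 = 0.35
  a_MA = 290/725 = 0.40, a_AA = 0/725 = 0.00, a_CA = 217.5/725 = 0.30
  a_MC = 405/900 = 0.45, a_AC = 45/900 = 0.05, a_CC = 360/900 = 0.40
I − A =
  [   0.90    -0.40    -0.45]
  [  -0.40     1.00    -0.05]
  [  -0.35    -0.30     0.60]
Cofactors of I−A, C_ij = (−1)^(i+j)·(minor ij) (rows/columns in the sector order above):
  C_11 = (1.00)(0.60) − (-0.05)(-0.30) = 0.5850
  C_12 = −[(-0.40)(0.60) − (-0.05)(-0.35)] = 0.2575
  C_13 = (-0.40)(-0.30) − (1.00)(-0.35) = 0.4700
  C_21 = −[(-0.40)(0.60) − (-0.45)(-0.30)] = 0.3750
  C_22 = (0.90)(0.60) − (-0.45)(-0.35) = 0.3825
  C_23 = −[(0.90)(-0.30) − (-0.40)(-0.35)] = 0.4100
  C_31 = (-0.40)(-0.05) − (-0.45)(1.00) = 0.4700
  C_32 = −[(0.90)(-0.05) − (-0.45)(-0.40)] = 0.2250
  C_33 = (0.90)(1.00) − (-0.40)(-0.40) = 0.7400
det(I−A) = Σ_j (I−A)_1j·C_1j = (0.90)(0.5850) + (-0.40)(0.2575) + (-0.45)(0.4700) = 0.2120
adj(I−A) = Cᵀ =
  [ 0.5850   0.3750   0.4700]
  [ 0.2575   0.3825   0.2250]
  [ 0.4700   0.4100   0.7400]
(I − A)⁻¹ = adj(I−A) / det(I−A) ≈
  [   2.7594     1.7689     2.2170]
  [   1.2146     1.8042     1.0613]
  [   2.2170     1.9340     3.4906]
Δx = (I − A)⁻¹ Δd with Δd having +20 in the Cement component and 0 elsewhere.
So Δx_M = L_MC · (+20), where L_MC = adj(I−A)_MC / det(I−A) = 0.4700 / 0.2120.
Δx_M = 0.4700 × (+20) / 0.2120 = 9.40 / 0.2120 ≈ 44.34.

Δx_M = 44.34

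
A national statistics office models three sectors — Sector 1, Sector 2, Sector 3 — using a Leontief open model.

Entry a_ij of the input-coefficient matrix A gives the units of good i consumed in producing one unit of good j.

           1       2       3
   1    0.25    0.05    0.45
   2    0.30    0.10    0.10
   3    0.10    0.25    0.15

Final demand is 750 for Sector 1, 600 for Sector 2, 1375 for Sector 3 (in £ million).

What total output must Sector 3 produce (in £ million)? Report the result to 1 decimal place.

x_3 = 2452.9

I − A =
  [   0.75    -0.05    -0.45]
  [  -0.30     0.90    -0.10]
  [  -0.10    -0.25     0.85]
Cofactors of I−A, C_ij = (−1)^(i+j)·(minor ij) (rows/columns in the sector order above):
  C_11 = (0.90)(0.85) − (-0.10)(-0.25) = 0.7400
  C_12 = −[(-0.30)(0.85) − (-0.10)(-0.10)] = 0.2650
  C_13 = (-0.30)(-0.25) − (0.90)(-0.10) = 0.1650
  C_21 = −[(-0.05)(0.85) − (-0.45)(-0.25)] = 0.1550
  C_22 = (0.75)(0.85) − (-0.45)(-0.10) = 0.5925
  C_23 = −[(0.75)(-0.25) − (-0.05)(-0.10)] = 0.1925
  C_31 = (-0.05)(-0.10) − (-0.45)(0.90) = 0.4100
  C_32 = −[(0.75)(-0.10) − (-0.45)(-0.30)] = 0.2100
  C_33 = (0.75)(0.90) − (-0.05)(-0.30) = 0.6600
det(I−A) = Σ_j (I−A)_1j·C_1j = (0.75)(0.7400) + (-0.05)(0.2650) + (-0.45)(0.1650) = 0.4675
adj(I−A) = Cᵀ =
  [ 0.7400   0.1550   0.4100]
  [ 0.2650   0.5925   0.2100]
  [ 0.1650   0.1925   0.6600]
(I − A)⁻¹ = adj(I−A) / det(I−A) ≈
  [   1.5829     0.3316     0.8770]
  [   0.5668     1.2674     0.4492]
  [   0.3529     0.4118     1.4118]
x = (I − A)⁻¹ d = adj(I−A)·d / det(I−A), with det(I−A) = 0.4675:
  x_1 = (0.7400·750 + 0.1550·600 + 0.4100·1375) / 0.4675 = 1211.75 / 0.4675 ≈ 2592.0
  x_2 = (0.2650·750 + 0.5925·600 + 0.2100·1375) / 0.4675 = 843.00 / 0.4675 ≈ 1803.2
  x_3 = (0.1650·750 + 0.1925·600 + 0.6600·1375) / 0.4675 = 1146.75 / 0.4675 ≈ 2452.9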